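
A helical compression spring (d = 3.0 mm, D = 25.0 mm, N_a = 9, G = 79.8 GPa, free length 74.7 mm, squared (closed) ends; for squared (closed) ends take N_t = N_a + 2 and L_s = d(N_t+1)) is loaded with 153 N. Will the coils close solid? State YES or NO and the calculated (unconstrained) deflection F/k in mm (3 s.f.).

k = Gd⁴/(8D³N_a) = (79.8×10³)(3.0⁴)/(8·25.0³·9) = 5.7456 N/mm
N_t = 11; L_s = 3.0·12 = 36 mm; δ_solid = L₀ − L_s = 74.7 − 36 = 38.7 mm
δ = F/k = 153/5.7456 = 26.629 mm
δ < δ_solid → spring does not go solid

NO, δ = 26.6 mm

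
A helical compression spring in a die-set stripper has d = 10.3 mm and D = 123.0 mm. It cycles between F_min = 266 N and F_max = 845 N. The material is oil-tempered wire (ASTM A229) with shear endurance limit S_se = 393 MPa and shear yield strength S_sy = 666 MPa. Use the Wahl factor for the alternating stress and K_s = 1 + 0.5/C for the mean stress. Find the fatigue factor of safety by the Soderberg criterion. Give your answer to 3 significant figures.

2.06

C = D/d = 123.0/10.3 = 11.9417; K_W = (4C−1)/(4C−4)+0.615/C = 1.1200; K_s = 1+0.5/C = 1.0419
F_a = (F_max−F_min)/2 = 289.5 N; F_m = (F_max+F_min)/2 = 555.5 N
τ_a = K_W·8F_aD/(πd³) = 1.1200 × 82.982 = 92.943 MPa
τ_m = K_s·8F_mD/(πd³) = 1.0419 × 159.23 = 165.89 MPa
Soderberg: 1/n_f = τ_a/S_se + τ_m/S_sy = 92.943/393 + 165.89/666 = 0.23650 + 0.24909 = 0.48559
n_f = 1/0.48559 = 2.059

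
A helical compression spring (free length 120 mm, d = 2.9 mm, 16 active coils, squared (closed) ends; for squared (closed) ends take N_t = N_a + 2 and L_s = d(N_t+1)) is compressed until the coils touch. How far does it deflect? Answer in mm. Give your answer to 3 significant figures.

64.9 mm

N_t = 18; L_s = 2.9·19 = 55.1 mm
δ_solid = L₀ − L_s = 120 − 55.1 = 64.9 mm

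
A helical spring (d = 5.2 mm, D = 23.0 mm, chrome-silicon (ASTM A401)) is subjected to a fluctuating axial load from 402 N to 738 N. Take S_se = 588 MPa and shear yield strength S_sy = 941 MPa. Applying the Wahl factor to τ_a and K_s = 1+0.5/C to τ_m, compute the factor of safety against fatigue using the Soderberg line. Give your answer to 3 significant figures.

C = D/d = 23.0/5.2 = 4.4231; K_W = (4C−1)/(4C−4)+0.615/C = 1.3581; K_s = 1+0.5/C = 1.1130
F_a = (F_max−F_min)/2 = 168 N; F_m = (F_max+F_min)/2 = 570 N
τ_a = K_W·8F_aD/(πd³) = 1.3581 × 69.979 = 95.041 MPa
τ_m = K_s·8F_mD/(πd³) = 1.1130 × 237.43 = 264.27 MPa
Soderberg: 1/n_f = τ_a/S_se + τ_m/S_sy = 95.041/588 + 264.27/941 = 0.16164 + 0.28084 = 0.44247
n_f = 1/0.44247 = 2.26

2.26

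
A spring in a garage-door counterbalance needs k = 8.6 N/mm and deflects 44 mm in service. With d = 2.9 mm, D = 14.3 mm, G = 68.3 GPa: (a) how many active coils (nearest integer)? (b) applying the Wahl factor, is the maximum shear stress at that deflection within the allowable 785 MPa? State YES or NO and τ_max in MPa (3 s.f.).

N_a = Gd⁴/(8D³k) = (68.3×10³)(2.9⁴)/(8·14.3³·8.6) = 24.01 → N_a = 24
Actual rate k = Gd⁴/(8D³·24) = 8.6041 N/mm
Working load F = kδ = 8.6041·44 = 378.58 N
C = 14.3/2.9 = 4.9310; K_W = (4C−1)/(4C−4)+0.615/C = 1.3155
τ_max = K_W·8FD/(πd³) = 1.3155·565.25 = 743.59 MPa
τ_max ≤ 785 MPa → acceptable

(a) 24 coils; (b) YES, τ_max = 744 MPa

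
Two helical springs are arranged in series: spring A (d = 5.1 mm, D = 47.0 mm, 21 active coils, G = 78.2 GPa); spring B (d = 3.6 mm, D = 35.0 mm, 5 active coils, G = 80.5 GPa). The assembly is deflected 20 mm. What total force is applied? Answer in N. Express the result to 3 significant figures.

43.8 N

k_A = Gd⁴/(8D³N_a) = (78.2×10³)(5.1⁴)/(8·47.0³·21) = 3.0331 N/mm
k_B = Gd⁴/(8D³N_a) = (80.5×10³)(3.6⁴)/(8·35.0³·5) = 7.8839 N/mm
Series: 1/k_eq = 1/3.0331 + 1/7.8839 = 0.45654; k_eq = 2.1904 N/mm
F = k_eq·δ = 2.1904·20 = 43.808 N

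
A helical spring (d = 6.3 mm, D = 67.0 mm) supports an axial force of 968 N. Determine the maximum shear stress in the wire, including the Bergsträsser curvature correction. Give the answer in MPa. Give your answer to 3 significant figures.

744 MPa

Spring index C = D/d = 67.0/6.3 = 10.6349
K_B = (4C+2)/(4C−3) = 44.540/39.540 = 1.1265
τ₀ = 8FD/(πd³) = 8·968·67.0/(π·6.3³) = 518848/785.55 = 660.49 MPa
τ_max = K·τ₀ = 1.1265 × 660.49 = 744.02 MPa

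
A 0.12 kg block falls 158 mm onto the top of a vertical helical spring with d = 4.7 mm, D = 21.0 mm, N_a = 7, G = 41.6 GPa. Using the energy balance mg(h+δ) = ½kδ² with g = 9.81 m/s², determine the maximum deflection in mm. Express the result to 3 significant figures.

3.11 mm

k = Gd⁴/(8D³N_a) = (41.6×10³)(4.7⁴)/(8·21.0³·7) = 39.142 N/mm
W = mg = 0.12 × 9.81 = 1.1772 N
½kδ² − Wδ − Wh = 0 → δ = (W + √(W² + 2kWh))/k
δ = (1.1772 + √(1.3858 + 14560.5))/39.142 = (1.1772 + 120.67)/39.142 = 3.113 mm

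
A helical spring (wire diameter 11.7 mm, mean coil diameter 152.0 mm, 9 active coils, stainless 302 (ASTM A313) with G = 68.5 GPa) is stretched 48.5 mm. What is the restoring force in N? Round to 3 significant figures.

k = Gd⁴/(8D³N_a) = (68.5×10³)(11.7⁴)/(8·152.0³·9) = 5.0766 N/mm
F = k·δ = 5.0766 × 48.5 = 246.21 N

246 N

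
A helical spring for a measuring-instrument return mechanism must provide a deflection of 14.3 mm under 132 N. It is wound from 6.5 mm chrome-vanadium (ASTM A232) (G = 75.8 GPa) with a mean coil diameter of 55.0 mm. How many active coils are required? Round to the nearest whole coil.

11

Required rate k = F/δ = 132/14.3 = 9.2308 N/mm
N_a = Gd⁴/(8D³k) = (75.8×10³ × 6.5⁴)/(8 × 55.0³ × 9.2308)
    = 1.35308e+08 / 1.22862e+07 = 11.01 → 11 coils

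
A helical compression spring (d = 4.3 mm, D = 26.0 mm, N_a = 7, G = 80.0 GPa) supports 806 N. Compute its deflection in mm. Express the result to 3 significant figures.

29.0 mm

k = Gd⁴/(8D³N_a) = (80.0×10³)(4.3⁴)/(8·26.0³·7) = 27.788 N/mm
δ = F/k = 806 / 27.788 = 29.005 mm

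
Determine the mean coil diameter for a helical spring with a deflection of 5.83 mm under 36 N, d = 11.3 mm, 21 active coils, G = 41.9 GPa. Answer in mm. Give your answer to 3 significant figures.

87.0 mm

Required rate k = F/δ = 36/5.83 = 6.175 N/mm
D = (Gd⁴/(8N_a·k))^(1/3) = (41.9×10³·11.3⁴/(8·21·6.175))^(1/3)
  = (658544)^(1/3) = 87.0018 mm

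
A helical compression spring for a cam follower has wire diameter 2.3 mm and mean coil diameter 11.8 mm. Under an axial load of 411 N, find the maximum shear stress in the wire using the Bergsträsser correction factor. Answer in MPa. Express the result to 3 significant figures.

Spring index C = D/d = 11.8/2.3 = 5.1304
K_B = (4C+2)/(4C−3) = 22.522/17.522 = 1.2854
τ₀ = 8FD/(πd³) = 8·411·11.8/(π·2.3³) = 38798.4/38.224 = 1015 MPa
τ_max = K·τ₀ = 1.2854 × 1015 = 1304.7 MPa

1300 MPa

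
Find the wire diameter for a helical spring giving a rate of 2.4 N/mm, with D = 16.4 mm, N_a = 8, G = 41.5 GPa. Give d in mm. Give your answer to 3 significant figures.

2.01 mm

d = (8D³N_a·k / G)^(1/4) = (8·16.4³·8·2.4 / (41.5×10³))^0.25
  = (16.326)^0.25 = 2.0101 mm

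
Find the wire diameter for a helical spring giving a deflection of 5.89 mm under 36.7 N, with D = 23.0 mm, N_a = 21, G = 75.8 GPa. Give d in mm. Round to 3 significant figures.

3.60 mm

Required rate k = F/δ = 36.7/5.89 = 6.2309 N/mm
d = (8D³N_a·k / G)^(1/4) = (8·23.0³·21·6.2309 / (75.8×10³))^0.25
  = (168.03)^0.25 = 3.6003 mm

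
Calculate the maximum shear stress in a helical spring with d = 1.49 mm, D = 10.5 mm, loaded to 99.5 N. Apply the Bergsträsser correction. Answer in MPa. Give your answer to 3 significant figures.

Spring index C = D/d = 10.5/1.49 = 7.0470
K_B = (4C+2)/(4C−3) = 30.188/25.188 = 1.1985
τ₀ = 8FD/(πd³) = 8·99.5·10.5/(π·1.49³) = 8358/10.392 = 804.25 MPa
τ_max = K·τ₀ = 1.1985 × 804.25 = 963.91 MPa

964 MPa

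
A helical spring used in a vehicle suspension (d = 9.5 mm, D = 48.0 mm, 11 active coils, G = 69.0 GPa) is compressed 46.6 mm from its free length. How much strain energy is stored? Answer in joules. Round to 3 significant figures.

62.7 J

k = Gd⁴/(8D³N_a) = (69.0×10³)(9.5⁴)/(8·48.0³·11) = 57.748 N/mm
U = ½kδ² = 0.5 × 57.748 × 46.6² = 62702 N·mm = 62.702 J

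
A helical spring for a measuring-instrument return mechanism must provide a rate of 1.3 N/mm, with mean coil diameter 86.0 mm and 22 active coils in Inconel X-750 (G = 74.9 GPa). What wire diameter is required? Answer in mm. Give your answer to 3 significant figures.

d = (8D³N_a·k / G)^(1/4) = (8·86.0³·22·1.3 / (74.9×10³))^0.25
  = (1943)^0.25 = 6.6392 mm

6.64 mm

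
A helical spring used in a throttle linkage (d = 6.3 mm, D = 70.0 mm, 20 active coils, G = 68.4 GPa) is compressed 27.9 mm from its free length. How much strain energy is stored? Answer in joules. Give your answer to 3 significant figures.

k = Gd⁴/(8D³N_a) = (68.4×10³)(6.3⁴)/(8·70.0³·20) = 1.9634 N/mm
U = ½kδ² = 0.5 × 1.9634 × 27.9² = 764.16 N·mm = 0.76416 J

0.764 J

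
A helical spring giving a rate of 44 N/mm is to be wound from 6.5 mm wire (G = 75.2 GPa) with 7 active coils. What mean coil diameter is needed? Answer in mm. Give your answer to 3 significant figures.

D = (Gd⁴/(8N_a·k))^(1/3) = (75.2×10³·6.5⁴/(8·7·44))^(1/3)
  = (54479.2)^(1/3) = 37.9091 mm

37.9 mm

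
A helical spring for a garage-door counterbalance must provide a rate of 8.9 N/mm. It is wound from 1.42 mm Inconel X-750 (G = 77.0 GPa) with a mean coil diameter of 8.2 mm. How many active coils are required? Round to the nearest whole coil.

N_a = Gd⁴/(8D³k) = (77.0×10³ × 1.42⁴)/(8 × 8.2³ × 8.9)
    = 313072 / 39257.4 = 7.975 → 8 coils

8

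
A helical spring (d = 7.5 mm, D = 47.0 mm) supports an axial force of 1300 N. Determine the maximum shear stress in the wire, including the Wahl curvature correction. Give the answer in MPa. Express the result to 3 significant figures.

Spring index C = D/d = 47.0/7.5 = 6.2667
K_W = (4C−1)/(4C−4) + 0.615/C = 24.067/21.067 + 0.0981 = 1.2405
τ₀ = 8FD/(πd³) = 8·1300·47.0/(π·7.5³) = 488800/1325.4 = 368.81 MPa
τ_max = K·τ₀ = 1.2405 × 368.81 = 457.52 MPa

458 MPa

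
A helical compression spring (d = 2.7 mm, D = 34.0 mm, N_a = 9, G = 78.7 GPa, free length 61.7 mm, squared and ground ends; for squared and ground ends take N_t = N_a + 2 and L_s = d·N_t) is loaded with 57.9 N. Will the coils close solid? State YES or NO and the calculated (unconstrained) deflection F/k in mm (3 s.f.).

k = Gd⁴/(8D³N_a) = (78.7×10³)(2.7⁴)/(8·34.0³·9) = 1.478 N/mm
N_t = 11; L_s = 2.7·11 = 29.7 mm; δ_solid = L₀ − L_s = 61.7 − 29.7 = 32 mm
δ = F/k = 57.9/1.478 = 39.176 mm
δ ≥ δ_solid → spring goes solid

YES, δ = 39.2 mm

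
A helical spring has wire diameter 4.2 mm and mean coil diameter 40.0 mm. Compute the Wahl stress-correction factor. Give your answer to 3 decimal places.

1.153

C = D/d = 40.0/4.2 = 9.5238
K_W = (4C−1)/(4C−4) + 0.615/C = 37.095/34.095 + 0.0646 = 1.1526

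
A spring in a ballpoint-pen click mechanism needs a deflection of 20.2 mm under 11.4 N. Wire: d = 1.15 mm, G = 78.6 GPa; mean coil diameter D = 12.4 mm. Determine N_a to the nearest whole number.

Required rate k = F/δ = 11.4/20.2 = 0.56436 N/mm
N_a = Gd⁴/(8D³k) = (78.6×10³ × 1.15⁴)/(8 × 12.4³ × 0.56436)
    = 137472 / 8608.12 = 15.97 → 16 coils

16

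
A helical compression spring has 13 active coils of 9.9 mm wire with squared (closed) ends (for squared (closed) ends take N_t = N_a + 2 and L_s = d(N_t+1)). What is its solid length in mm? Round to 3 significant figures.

squared (closed) ends: N_t = N_a + 2 = 13 + 2 = 15
L_s = d·(N_t+1) = 9.9 × 16 = 158.4 mm

158 mm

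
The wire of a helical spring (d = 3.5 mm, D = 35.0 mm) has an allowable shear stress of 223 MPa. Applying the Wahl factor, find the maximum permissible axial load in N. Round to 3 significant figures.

C = D/d = 35.0/3.5 = 10.0000
K_W = (4C−1)/(4C−4) + 0.615/C = 39.000/36.000 + 0.0615 = 1.1448
τ_max = K·8FD/(πd³) → F_max = τ_allow·πd³/(8DK)
F_max = 223·π·3.5³/(8·35.0·1.1448) = 30037/320.55 = 93.704 N

93.7 N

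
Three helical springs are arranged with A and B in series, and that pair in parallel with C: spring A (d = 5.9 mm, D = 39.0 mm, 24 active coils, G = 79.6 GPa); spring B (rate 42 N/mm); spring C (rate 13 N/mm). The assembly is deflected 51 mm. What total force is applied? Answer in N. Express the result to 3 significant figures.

1020 N

k_A = Gd⁴/(8D³N_a) = (79.6×10³)(5.9⁴)/(8·39.0³·24) = 8.4689 N/mm
Springs A,B series: k_AB = 1/(1/8.4689+1/42) = 7.0478 N/mm; parallel with C: k_eq = 7.0478+13 = 20.048 N/mm
F = k_eq·δ = 20.048·51 = 1022.4 N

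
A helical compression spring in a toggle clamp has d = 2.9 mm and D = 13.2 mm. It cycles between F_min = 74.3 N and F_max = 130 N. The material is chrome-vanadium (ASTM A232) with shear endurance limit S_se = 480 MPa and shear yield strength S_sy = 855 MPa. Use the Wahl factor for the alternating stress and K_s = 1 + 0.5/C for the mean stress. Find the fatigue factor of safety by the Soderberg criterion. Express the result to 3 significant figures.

3.44

C = D/d = 13.2/2.9 = 4.5517; K_W = (4C−1)/(4C−4)+0.615/C = 1.3463; K_s = 1+0.5/C = 1.1098
F_a = (F_max−F_min)/2 = 27.85 N; F_m = (F_max+F_min)/2 = 102.15 N
τ_a = K_W·8F_aD/(πd³) = 1.3463 × 38.384 = 51.675 MPa
τ_m = K_s·8F_mD/(πd³) = 1.1098 × 140.79 = 156.25 MPa
Soderberg: 1/n_f = τ_a/S_se + τ_m/S_sy = 51.675/480 + 156.25/855 = 0.10766 + 0.18275 = 0.29041
n_f = 1/0.29041 = 3.443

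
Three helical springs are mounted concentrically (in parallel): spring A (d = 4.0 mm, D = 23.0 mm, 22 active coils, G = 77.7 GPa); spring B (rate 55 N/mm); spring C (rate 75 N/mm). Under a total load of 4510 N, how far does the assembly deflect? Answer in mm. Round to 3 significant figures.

k_A = Gd⁴/(8D³N_a) = (77.7×10³)(4.0⁴)/(8·23.0³·22) = 9.2889 N/mm
Parallel: k_eq = 9.2889 + 55 + 75 = 139.29 N/mm
δ = F/k_eq = 4510/139.29 = 32.379 mm

32.4 mm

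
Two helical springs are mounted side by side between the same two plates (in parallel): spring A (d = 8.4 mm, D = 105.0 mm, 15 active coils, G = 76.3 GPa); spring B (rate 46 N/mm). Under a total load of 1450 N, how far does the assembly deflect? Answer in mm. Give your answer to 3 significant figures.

k_A = Gd⁴/(8D³N_a) = (76.3×10³)(8.4⁴)/(8·105.0³·15) = 2.7346 N/mm
Parallel: k_eq = 2.7346 + 46 = 48.735 N/mm
δ = F/k_eq = 1450/48.735 = 29.753 mm

29.8 mm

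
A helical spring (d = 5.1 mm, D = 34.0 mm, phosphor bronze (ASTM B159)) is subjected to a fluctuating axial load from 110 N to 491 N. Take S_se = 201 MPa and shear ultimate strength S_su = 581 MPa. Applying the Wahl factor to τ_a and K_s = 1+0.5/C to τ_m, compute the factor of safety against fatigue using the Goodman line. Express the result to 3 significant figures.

0.893

C = D/d = 34.0/5.1 = 6.6667; K_W = (4C−1)/(4C−4)+0.615/C = 1.2246; K_s = 1+0.5/C = 1.0750
F_a = (F_max−F_min)/2 = 190.5 N; F_m = (F_max+F_min)/2 = 300.5 N
τ_a = K_W·8F_aD/(πd³) = 1.2246 × 124.34 = 152.26 MPa
τ_m = K_s·8F_mD/(πd³) = 1.0750 × 196.13 = 210.84 MPa
Goodman: 1/n_f = τ_a/S_se + τ_m/S_su = 152.26/201 + 210.84/581 = 0.75754 + 0.36290 = 1.1204
n_f = 1/1.1204 = 0.8925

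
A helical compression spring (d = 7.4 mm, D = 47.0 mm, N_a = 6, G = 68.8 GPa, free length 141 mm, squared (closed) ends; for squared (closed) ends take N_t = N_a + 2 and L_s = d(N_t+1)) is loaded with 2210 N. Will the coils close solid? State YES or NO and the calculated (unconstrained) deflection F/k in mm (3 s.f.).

k = Gd⁴/(8D³N_a) = (68.8×10³)(7.4⁴)/(8·47.0³·6) = 41.398 N/mm
N_t = 8; L_s = 7.4·9 = 66.6 mm; δ_solid = L₀ − L_s = 141 − 66.6 = 74.4 mm
δ = F/k = 2210/41.398 = 53.384 mm
δ < δ_solid → spring does not go solid

NO, δ = 53.4 mm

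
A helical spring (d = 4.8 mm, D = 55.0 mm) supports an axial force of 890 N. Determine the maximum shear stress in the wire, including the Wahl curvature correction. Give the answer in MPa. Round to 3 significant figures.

1270 MPa

Spring index C = D/d = 55.0/4.8 = 11.4583
K_W = (4C−1)/(4C−4) + 0.615/C = 44.833/41.833 + 0.0537 = 1.1254
τ₀ = 8FD/(πd³) = 8·890·55.0/(π·4.8³) = 391600/347.44 = 1127.1 MPa
τ_max = K·τ₀ = 1.1254 × 1127.1 = 1268.4 MPa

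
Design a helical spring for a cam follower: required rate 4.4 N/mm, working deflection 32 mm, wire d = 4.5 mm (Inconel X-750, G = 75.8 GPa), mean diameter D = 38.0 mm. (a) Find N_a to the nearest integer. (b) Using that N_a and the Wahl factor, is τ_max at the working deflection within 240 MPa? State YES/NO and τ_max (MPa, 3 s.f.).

(a) 16 coils; (b) YES, τ_max = 176 MPa

N_a = Gd⁴/(8D³k) = (75.8×10³)(4.5⁴)/(8·38.0³·4.4) = 16.09 → N_a = 16
Actual rate k = Gd⁴/(8D³·16) = 4.4255 N/mm
Working load F = kδ = 4.4255·32 = 141.61 N
C = 38.0/4.5 = 8.4444; K_W = (4C−1)/(4C−4)+0.615/C = 1.1736
τ_max = K_W·8FD/(πd³) = 1.1736·150.38 = 176.48 MPa
τ_max ≤ 240 MPa → acceptable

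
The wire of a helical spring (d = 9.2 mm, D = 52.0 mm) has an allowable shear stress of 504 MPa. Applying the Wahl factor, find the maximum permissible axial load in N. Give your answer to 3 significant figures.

2330 N

C = D/d = 52.0/9.2 = 5.6522
K_W = (4C−1)/(4C−4) + 0.615/C = 21.609/18.609 + 0.1088 = 1.2700
τ_max = K·8FD/(πd³) → F_max = τ_allow·πd³/(8DK)
F_max = 504·π·9.2³/(8·52.0·1.2700) = 1.2329e+06/528.33 = 2333.7 N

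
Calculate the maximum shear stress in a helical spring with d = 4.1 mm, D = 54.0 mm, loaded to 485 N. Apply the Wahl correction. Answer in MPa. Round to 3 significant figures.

Spring index C = D/d = 54.0/4.1 = 13.1707
K_W = (4C−1)/(4C−4) + 0.615/C = 51.683/48.683 + 0.0467 = 1.1083
τ₀ = 8FD/(πd³) = 8·485·54.0/(π·4.1³) = 209520/216.52 = 967.66 MPa
τ_max = K·τ₀ = 1.1083 × 967.66 = 1072.5 MPa

1070 MPa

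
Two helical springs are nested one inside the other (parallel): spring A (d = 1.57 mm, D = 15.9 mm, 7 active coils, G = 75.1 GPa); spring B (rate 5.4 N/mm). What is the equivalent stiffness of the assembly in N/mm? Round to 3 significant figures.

k_A = Gd⁴/(8D³N_a) = (75.1×10³)(1.57⁴)/(8·15.9³·7) = 2.027 N/mm
Parallel: k_eq = 2.027 + 5.4 = 7.427 N/mm

7.43 N/mm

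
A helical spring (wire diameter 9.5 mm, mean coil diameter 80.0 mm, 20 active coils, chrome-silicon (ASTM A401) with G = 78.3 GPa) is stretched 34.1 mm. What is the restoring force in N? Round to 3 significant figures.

265 N

k = Gd⁴/(8D³N_a) = (78.3×10³)(9.5⁴)/(8·80.0³·20) = 7.7851 N/mm
F = k·δ = 7.7851 × 34.1 = 265.47 N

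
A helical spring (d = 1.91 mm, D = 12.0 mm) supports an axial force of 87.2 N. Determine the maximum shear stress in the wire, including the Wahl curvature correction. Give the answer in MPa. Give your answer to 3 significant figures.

Spring index C = D/d = 12.0/1.91 = 6.2827
K_W = (4C−1)/(4C−4) + 0.615/C = 24.131/21.131 + 0.0979 = 1.2399
τ₀ = 8FD/(πd³) = 8·87.2·12.0/(π·1.91³) = 8371.2/21.89 = 382.42 MPa
τ_max = K·τ₀ = 1.2399 × 382.42 = 474.14 MPa

474 MPa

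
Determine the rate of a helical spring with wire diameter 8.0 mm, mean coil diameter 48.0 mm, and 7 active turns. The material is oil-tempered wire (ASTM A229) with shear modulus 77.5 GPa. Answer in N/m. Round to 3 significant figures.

51300 N/m

k = Gd⁴/(8D³N_a) = (77.5×10³ × 8.0⁴) / (8 × 48.0³ × 7)
  = 3.1744e+08 / 6.19315e+06 = 51.257 N/mm = 51257 N/m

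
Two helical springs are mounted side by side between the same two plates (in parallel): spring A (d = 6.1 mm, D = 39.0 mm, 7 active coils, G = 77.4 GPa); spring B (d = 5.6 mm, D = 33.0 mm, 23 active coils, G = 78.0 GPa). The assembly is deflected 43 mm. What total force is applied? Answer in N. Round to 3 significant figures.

k_A = Gd⁴/(8D³N_a) = (77.4×10³)(6.1⁴)/(8·39.0³·7) = 32.261 N/mm
k_B = Gd⁴/(8D³N_a) = (78.0×10³)(5.6⁴)/(8·33.0³·23) = 11.601 N/mm
Parallel: k_eq = 32.261 + 11.601 = 43.862 N/mm
F = k_eq·δ = 43.862·43 = 1886.1 N

1890 N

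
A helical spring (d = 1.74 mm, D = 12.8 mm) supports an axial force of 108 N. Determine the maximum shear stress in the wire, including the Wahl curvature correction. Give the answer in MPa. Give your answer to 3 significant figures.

Spring index C = D/d = 12.8/1.74 = 7.3563
K_W = (4C−1)/(4C−4) + 0.615/C = 28.425/25.425 + 0.0836 = 1.2016
τ₀ = 8FD/(πd³) = 8·108·12.8/(π·1.74³) = 11059.2/16.55 = 668.23 MPa
τ_max = K·τ₀ = 1.2016 × 668.23 = 802.94 MPa

803 MPa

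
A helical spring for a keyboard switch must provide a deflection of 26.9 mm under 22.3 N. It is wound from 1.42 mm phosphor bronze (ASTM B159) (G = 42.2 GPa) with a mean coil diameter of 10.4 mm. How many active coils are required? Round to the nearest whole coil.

23

Required rate k = F/δ = 22.3/26.9 = 0.829 N/mm
N_a = Gd⁴/(8D³k) = (42.2×10³ × 1.42⁴)/(8 × 10.4³ × 0.829)
    = 171580 / 7460.06 = 23 → 23 coils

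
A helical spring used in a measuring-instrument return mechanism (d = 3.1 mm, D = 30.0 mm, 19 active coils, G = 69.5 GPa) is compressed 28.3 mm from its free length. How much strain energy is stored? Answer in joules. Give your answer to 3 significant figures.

k = Gd⁴/(8D³N_a) = (69.5×10³)(3.1⁴)/(8·30.0³·19) = 1.564 N/mm
U = ½kδ² = 0.5 × 1.564 × 28.3² = 626.28 N·mm = 0.62628 J

0.626 J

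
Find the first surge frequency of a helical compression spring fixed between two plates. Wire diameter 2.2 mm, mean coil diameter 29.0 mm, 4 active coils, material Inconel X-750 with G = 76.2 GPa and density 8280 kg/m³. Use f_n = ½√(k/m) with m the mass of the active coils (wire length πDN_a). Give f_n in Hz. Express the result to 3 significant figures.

223 Hz

k = Gd⁴/(8D³N_a) = (76.2×10³)(2.2⁴)/(8·29.0³·4) = 2.2872 N/mm = 2287.2 N/m
Wire length L = πDN_a = π·29.0·4 = 364.42 mm
m = ρ·(πd²/4)·L = 8280 × 3.8013×10⁻⁶ m² × 0.36442 m = 0.01147 kg
f_n = ½√(k/m) = 0.5·√(2287.2/0.01147) = 0.5·√(1.994e+05) = 223.27 Hz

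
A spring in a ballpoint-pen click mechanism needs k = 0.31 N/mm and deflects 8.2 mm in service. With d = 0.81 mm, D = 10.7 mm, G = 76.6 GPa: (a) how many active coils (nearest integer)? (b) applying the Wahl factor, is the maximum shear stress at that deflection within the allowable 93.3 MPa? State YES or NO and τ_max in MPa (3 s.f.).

N_a = Gd⁴/(8D³k) = (76.6×10³)(0.81⁴)/(8·10.7³·0.31) = 10.85 → N_a = 11
Actual rate k = Gd⁴/(8D³·11) = 0.30587 N/mm
Working load F = kδ = 0.30587·8.2 = 2.5081 N
C = 10.7/0.81 = 13.2099; K_W = (4C−1)/(4C−4)+0.615/C = 1.1080
τ_max = K_W·8FD/(πd³) = 1.1080·128.59 = 142.48 MPa
τ_max > 93.3 MPa → exceeds allowable

(a) 11 coils; (b) NO, τ_max = 142 MPa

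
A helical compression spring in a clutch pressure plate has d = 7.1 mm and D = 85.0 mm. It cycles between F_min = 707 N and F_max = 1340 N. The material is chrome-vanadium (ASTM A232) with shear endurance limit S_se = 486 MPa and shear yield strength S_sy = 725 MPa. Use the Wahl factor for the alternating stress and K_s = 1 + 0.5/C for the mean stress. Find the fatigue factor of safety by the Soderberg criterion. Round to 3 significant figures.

C = D/d = 85.0/7.1 = 11.9718; K_W = (4C−1)/(4C−4)+0.615/C = 1.1197; K_s = 1+0.5/C = 1.0418
F_a = (F_max−F_min)/2 = 316.5 N; F_m = (F_max+F_min)/2 = 1023.5 N
τ_a = K_W·8F_aD/(πd³) = 1.1197 × 191.41 = 214.32 MPa
τ_m = K_s·8F_mD/(πd³) = 1.0418 × 618.97 = 644.82 MPa
Soderberg: 1/n_f = τ_a/S_se + τ_m/S_sy = 214.32/486 + 644.82/725 = 0.44100 + 0.88941 = 1.3304
n_f = 1/1.3304 = 0.7516

0.752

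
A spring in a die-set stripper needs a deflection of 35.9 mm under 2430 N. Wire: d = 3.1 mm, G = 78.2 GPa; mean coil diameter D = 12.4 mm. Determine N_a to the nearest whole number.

Required rate k = F/δ = 2430/35.9 = 67.688 N/mm
N_a = Gd⁴/(8D³k) = (78.2×10³ × 3.1⁴)/(8 × 12.4³ × 67.688)
    = 7.22193e+06 / 1.03244e+06 = 6.995 → 7 coils

7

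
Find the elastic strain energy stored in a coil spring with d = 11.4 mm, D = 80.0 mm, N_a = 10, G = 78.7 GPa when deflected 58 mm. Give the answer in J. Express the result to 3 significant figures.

54.6 J

k = Gd⁴/(8D³N_a) = (78.7×10³)(11.4⁴)/(8·80.0³·10) = 32.451 N/mm
U = ½kδ² = 0.5 × 32.451 × 58² = 54583 N·mm = 54.583 J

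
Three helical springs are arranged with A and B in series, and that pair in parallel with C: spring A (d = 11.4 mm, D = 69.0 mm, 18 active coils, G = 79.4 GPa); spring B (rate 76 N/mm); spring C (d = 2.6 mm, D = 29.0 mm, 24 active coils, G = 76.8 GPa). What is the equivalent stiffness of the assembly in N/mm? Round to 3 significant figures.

21.4 N/mm

k_A = Gd⁴/(8D³N_a) = (79.4×10³)(11.4⁴)/(8·69.0³·18) = 28.349 N/mm
k_C = Gd⁴/(8D³N_a) = (76.8×10³)(2.6⁴)/(8·29.0³·24) = 0.74948 N/mm
Springs A,B series: k_AB = 1/(1/28.349+1/76) = 20.647 N/mm; parallel with C: k_eq = 20.647+0.74948 = 21.397 N/mm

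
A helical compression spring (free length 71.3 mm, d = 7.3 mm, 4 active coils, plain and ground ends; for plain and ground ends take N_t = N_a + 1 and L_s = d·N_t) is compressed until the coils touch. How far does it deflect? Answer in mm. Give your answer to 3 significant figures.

34.8 mm

N_t = 5; L_s = 7.3·5 = 36.5 mm
δ_solid = L₀ − L_s = 71.3 − 36.5 = 34.8 mm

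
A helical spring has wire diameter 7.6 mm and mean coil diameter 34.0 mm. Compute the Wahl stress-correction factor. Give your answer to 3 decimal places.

1.353

C = D/d = 34.0/7.6 = 4.4737
K_W = (4C−1)/(4C−4) + 0.615/C = 16.895/13.895 + 0.1375 = 1.3534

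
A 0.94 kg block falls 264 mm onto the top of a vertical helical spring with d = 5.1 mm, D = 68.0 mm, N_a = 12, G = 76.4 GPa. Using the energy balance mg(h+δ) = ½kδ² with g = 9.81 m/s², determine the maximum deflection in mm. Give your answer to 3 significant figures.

59.0 mm

k = Gd⁴/(8D³N_a) = (76.4×10³)(5.1⁴)/(8·68.0³·12) = 1.7123 N/mm
W = mg = 0.94 × 9.81 = 9.2214 N
½kδ² − Wδ − Wh = 0 → δ = (W + √(W² + 2kWh))/k
δ = (9.2214 + √(85.034 + 8336.94))/1.7123 = (9.2214 + 91.771)/1.7123 = 58.981 mm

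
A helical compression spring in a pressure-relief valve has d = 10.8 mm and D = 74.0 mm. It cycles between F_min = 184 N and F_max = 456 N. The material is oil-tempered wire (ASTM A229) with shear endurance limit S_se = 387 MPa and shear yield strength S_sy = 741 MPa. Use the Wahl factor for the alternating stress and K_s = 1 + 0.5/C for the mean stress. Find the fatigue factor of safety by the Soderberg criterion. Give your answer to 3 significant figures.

7.50

C = D/d = 74.0/10.8 = 6.8519; K_W = (4C−1)/(4C−4)+0.615/C = 1.2179; K_s = 1+0.5/C = 1.0730
F_a = (F_max−F_min)/2 = 136 N; F_m = (F_max+F_min)/2 = 320 N
τ_a = K_W·8F_aD/(πd³) = 1.2179 × 20.344 = 24.778 MPa
τ_m = K_s·8F_mD/(πd³) = 1.0730 × 47.869 = 51.362 MPa
Soderberg: 1/n_f = τ_a/S_se + τ_m/S_sy = 24.778/387 + 51.362/741 = 0.06402 + 0.06931 = 0.13334
n_f = 1/0.13334 = 7.5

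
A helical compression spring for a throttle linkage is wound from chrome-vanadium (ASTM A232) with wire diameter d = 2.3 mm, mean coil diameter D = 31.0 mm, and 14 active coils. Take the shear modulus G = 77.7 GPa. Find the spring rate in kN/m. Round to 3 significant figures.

0.652 kN/m

k = Gd⁴/(8D³N_a) = (77.7×10³ × 2.3⁴) / (8 × 31.0³ × 14)
  = 2.17436e+06 / 3.33659e+06 = 0.65167 N/mm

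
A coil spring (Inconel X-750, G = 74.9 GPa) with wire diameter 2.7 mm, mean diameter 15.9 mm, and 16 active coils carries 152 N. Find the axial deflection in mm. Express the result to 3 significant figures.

19.6 mm

k = Gd⁴/(8D³N_a) = (74.9×10³)(2.7⁴)/(8·15.9³·16) = 7.7363 N/mm
δ = F/k = 152 / 7.7363 = 19.648 mm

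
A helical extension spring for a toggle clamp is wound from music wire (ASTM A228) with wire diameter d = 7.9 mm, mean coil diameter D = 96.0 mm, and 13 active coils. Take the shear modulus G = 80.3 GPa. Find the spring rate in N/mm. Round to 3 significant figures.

3.40 N/mm

k = Gd⁴/(8D³N_a) = (80.3×10³ × 7.9⁴) / (8 × 96.0³ × 13)
  = 3.12769e+08 / 9.20125e+07 = 3.3992 N/mm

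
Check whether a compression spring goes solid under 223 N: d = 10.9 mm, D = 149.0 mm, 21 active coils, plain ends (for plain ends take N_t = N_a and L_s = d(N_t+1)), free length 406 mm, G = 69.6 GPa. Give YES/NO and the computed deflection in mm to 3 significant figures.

NO, δ = 126 mm

k = Gd⁴/(8D³N_a) = (69.6×10³)(10.9⁴)/(8·149.0³·21) = 1.7679 N/mm
N_t = 21; L_s = 10.9·22 = 239.8 mm; δ_solid = L₀ − L_s = 406 − 239.8 = 166.2 mm
δ = F/k = 223/1.7679 = 126.14 mm
δ < δ_solid → spring does not go solid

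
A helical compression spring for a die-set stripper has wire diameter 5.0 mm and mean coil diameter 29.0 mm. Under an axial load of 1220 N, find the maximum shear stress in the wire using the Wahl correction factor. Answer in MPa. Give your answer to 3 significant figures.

910 MPa

Spring index C = D/d = 29.0/5.0 = 5.8000
K_W = (4C−1)/(4C−4) + 0.615/C = 22.200/19.200 + 0.1060 = 1.2623
τ₀ = 8FD/(πd³) = 8·1220·29.0/(π·5.0³) = 283040/392.7 = 720.76 MPa
τ_max = K·τ₀ = 1.2623 × 720.76 = 909.8 MPa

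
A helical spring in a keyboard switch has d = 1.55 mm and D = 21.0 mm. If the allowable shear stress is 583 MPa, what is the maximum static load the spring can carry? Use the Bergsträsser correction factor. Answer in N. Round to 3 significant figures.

37.0 N

C = D/d = 21.0/1.55 = 13.5484
K_B = (4C+2)/(4C−3) = 56.194/51.194 = 1.0977
τ_max = K·8FD/(πd³) → F_max = τ_allow·πd³/(8DK)
F_max = 583·π·1.55³/(8·21.0·1.0977) = 6820.5/184.41 = 36.986 N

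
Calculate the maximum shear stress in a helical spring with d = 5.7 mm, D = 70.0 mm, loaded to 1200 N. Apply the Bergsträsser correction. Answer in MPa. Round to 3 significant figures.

1280 MPa

Spring index C = D/d = 70.0/5.7 = 12.2807
K_B = (4C+2)/(4C−3) = 51.123/46.123 = 1.1084
τ₀ = 8FD/(πd³) = 8·1200·70.0/(π·5.7³) = 672000/581.8 = 1155 MPa
τ_max = K·τ₀ = 1.1084 × 1155 = 1280.2 MPa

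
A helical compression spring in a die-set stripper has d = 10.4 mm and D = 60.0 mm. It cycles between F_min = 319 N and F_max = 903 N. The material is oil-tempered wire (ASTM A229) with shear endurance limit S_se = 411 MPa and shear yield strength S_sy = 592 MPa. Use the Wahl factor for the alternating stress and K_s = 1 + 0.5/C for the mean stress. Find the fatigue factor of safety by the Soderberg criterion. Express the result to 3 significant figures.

C = D/d = 60.0/10.4 = 5.7692; K_W = (4C−1)/(4C−4)+0.615/C = 1.2639; K_s = 1+0.5/C = 1.0867
F_a = (F_max−F_min)/2 = 292 N; F_m = (F_max+F_min)/2 = 611 N
τ_a = K_W·8F_aD/(πd³) = 1.2639 × 39.662 = 50.127 MPa
τ_m = K_s·8F_mD/(πd³) = 1.0867 × 82.991 = 90.184 MPa
Soderberg: 1/n_f = τ_a/S_se + τ_m/S_sy = 50.127/411 + 90.184/592 = 0.12196 + 0.15234 = 0.2743
n_f = 1/0.2743 = 3.646

3.65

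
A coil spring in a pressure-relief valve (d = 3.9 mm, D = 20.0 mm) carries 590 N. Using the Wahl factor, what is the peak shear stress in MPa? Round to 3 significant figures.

659 MPa

Spring index C = D/d = 20.0/3.9 = 5.1282
K_W = (4C−1)/(4C−4) + 0.615/C = 19.513/16.513 + 0.1199 = 1.3016
τ₀ = 8FD/(πd³) = 8·590·20.0/(π·3.9³) = 94400/186.36 = 506.56 MPa
τ_max = K·τ₀ = 1.3016 × 506.56 = 659.34 MPa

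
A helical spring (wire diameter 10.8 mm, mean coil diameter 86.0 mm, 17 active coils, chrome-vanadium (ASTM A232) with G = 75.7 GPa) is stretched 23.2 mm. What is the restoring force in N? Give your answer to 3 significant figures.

276 N

k = Gd⁴/(8D³N_a) = (75.7×10³)(10.8⁴)/(8·86.0³·17) = 11.906 N/mm
F = k·δ = 11.906 × 23.2 = 276.21 N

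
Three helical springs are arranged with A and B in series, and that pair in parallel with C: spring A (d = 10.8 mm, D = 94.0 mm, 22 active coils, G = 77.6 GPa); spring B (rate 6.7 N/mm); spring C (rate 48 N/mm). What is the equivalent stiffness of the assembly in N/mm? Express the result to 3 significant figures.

k_A = Gd⁴/(8D³N_a) = (77.6×10³)(10.8⁴)/(8·94.0³·22) = 7.2221 N/mm
Springs A,B series: k_AB = 1/(1/7.2221+1/6.7) = 3.4756 N/mm; parallel with C: k_eq = 3.4756+48 = 51.476 N/mm

51.5 N/mm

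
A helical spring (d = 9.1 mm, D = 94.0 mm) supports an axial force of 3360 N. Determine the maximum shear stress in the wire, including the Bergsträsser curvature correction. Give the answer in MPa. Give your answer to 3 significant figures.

Spring index C = D/d = 94.0/9.1 = 10.3297
K_B = (4C+2)/(4C−3) = 43.319/38.319 = 1.1305
τ₀ = 8FD/(πd³) = 8·3360·94.0/(π·9.1³) = 2.52672e+06/2367.4 = 1067.3 MPa
τ_max = K·τ₀ = 1.1305 × 1067.3 = 1206.6 MPa

1210 MPa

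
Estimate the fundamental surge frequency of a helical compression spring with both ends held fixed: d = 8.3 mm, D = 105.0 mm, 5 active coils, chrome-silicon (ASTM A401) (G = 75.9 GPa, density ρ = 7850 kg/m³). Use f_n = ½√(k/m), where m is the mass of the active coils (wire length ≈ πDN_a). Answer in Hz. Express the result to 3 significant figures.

52.7 Hz

k = Gd⁴/(8D³N_a) = (75.9×10³)(8.3⁴)/(8·105.0³·5) = 7.779 N/mm = 7779 N/m
Wire length L = πDN_a = π·105.0·5 = 1649.3 mm
m = ρ·(πd²/4)·L = 7850 × 54.106×10⁻⁶ m² × 1.6493 m = 0.70053 kg
f_n = ½√(k/m) = 0.5·√(7779/0.70053) = 0.5·√(11105) = 52.689 Hz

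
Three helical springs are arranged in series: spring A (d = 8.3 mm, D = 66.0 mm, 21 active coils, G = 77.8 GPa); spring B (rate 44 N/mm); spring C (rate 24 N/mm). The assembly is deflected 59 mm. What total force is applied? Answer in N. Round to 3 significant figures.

302 N

k_A = Gd⁴/(8D³N_a) = (77.8×10³)(8.3⁴)/(8·66.0³·21) = 7.6445 N/mm
Series: 1/k_eq = 1/7.6445 + 1/44 + 1/24 = 0.19521; k_eq = 5.1228 N/mm
F = k_eq·δ = 5.1228·59 = 302.24 N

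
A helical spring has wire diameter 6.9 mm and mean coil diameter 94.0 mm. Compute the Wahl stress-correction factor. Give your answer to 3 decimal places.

1.105

C = D/d = 94.0/6.9 = 13.6232
K_W = (4C−1)/(4C−4) + 0.615/C = 53.493/50.493 + 0.0451 = 1.1046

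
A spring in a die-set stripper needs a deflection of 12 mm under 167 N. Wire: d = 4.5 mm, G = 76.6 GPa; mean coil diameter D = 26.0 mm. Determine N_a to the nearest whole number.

16

Required rate k = F/δ = 167/12 = 13.917 N/mm
N_a = Gd⁴/(8D³k) = (76.6×10³ × 4.5⁴)/(8 × 26.0³ × 13.917)
    = 3.14108e+07 / 1.95679e+06 = 16.05 → 16 coils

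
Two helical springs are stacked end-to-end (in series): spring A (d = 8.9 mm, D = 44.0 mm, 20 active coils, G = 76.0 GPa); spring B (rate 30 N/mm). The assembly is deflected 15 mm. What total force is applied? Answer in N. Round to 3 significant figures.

k_A = Gd⁴/(8D³N_a) = (76.0×10³)(8.9⁴)/(8·44.0³·20) = 34.986 N/mm
Series: 1/k_eq = 1/34.986 + 1/30 = 0.061916; k_eq = 16.151 N/mm
F = k_eq·δ = 16.151·15 = 242.26 N

242 N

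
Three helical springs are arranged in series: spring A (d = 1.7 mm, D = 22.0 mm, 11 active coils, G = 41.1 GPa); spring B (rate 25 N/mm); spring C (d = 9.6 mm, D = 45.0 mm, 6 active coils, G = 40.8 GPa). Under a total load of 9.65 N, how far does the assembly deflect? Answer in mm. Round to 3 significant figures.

26.8 mm

k_A = Gd⁴/(8D³N_a) = (41.1×10³)(1.7⁴)/(8·22.0³·11) = 0.36634 N/mm
k_C = Gd⁴/(8D³N_a) = (40.8×10³)(9.6⁴)/(8·45.0³·6) = 79.226 N/mm
Series: 1/k_eq = 1/0.36634 + 1/25 + 1/79.226 = 2.7823; k_eq = 0.35941 N/mm
δ = F/k_eq = 9.65/0.35941 = 26.849 mm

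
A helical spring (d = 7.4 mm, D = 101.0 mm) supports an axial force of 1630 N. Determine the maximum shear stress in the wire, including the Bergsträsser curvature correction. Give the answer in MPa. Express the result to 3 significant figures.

1130 MPa

Spring index C = D/d = 101.0/7.4 = 13.6486
K_B = (4C+2)/(4C−3) = 56.595/51.595 = 1.0969
τ₀ = 8FD/(πd³) = 8·1630·101.0/(π·7.4³) = 1.31704e+06/1273 = 1034.6 MPa
τ_max = K·τ₀ = 1.0969 × 1034.6 = 1134.8 MPa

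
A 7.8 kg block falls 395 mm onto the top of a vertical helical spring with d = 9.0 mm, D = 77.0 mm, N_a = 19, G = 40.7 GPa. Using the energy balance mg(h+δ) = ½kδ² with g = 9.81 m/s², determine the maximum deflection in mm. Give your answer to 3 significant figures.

k = Gd⁴/(8D³N_a) = (40.7×10³)(9.0⁴)/(8·77.0³·19) = 3.8481 N/mm
W = mg = 7.8 × 9.81 = 76.518 N
½kδ² − Wδ − Wh = 0 → δ = (W + √(W² + 2kWh))/k
δ = (76.518 + √(5855 + 232616))/3.8481 = (76.518 + 488.33)/3.8481 = 146.79 mm

147 mm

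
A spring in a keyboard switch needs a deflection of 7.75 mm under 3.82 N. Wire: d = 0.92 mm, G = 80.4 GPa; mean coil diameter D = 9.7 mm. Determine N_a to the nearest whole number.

16

Required rate k = F/δ = 3.82/7.75 = 0.4929 N/mm
N_a = Gd⁴/(8D³k) = (80.4×10³ × 0.92⁴)/(8 × 9.7³ × 0.4929)
    = 57598 / 3598.88 = 16 → 16 coils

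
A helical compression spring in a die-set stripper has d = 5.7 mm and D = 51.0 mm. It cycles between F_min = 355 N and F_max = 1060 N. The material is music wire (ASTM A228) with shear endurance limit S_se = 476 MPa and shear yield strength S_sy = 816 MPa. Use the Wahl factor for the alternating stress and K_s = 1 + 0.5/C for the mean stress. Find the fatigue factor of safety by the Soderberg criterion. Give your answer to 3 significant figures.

C = D/d = 51.0/5.7 = 8.9474; K_W = (4C−1)/(4C−4)+0.615/C = 1.1631; K_s = 1+0.5/C = 1.0559
F_a = (F_max−F_min)/2 = 352.5 N; F_m = (F_max+F_min)/2 = 707.5 N
τ_a = K_W·8F_aD/(πd³) = 1.1631 × 247.2 = 287.52 MPa
τ_m = K_s·8F_mD/(πd³) = 1.0559 × 496.15 = 523.88 MPa
Soderberg: 1/n_f = τ_a/S_se + τ_m/S_sy = 287.52/476 + 523.88/816 = 0.60403 + 0.64200 = 1.246
n_f = 1/1.246 = 0.8025

0.803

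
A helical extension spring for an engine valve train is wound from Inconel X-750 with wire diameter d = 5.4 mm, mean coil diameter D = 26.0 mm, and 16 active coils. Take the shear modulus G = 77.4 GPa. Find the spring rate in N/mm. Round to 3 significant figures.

29.3 N/mm

k = Gd⁴/(8D³N_a) = (77.4×10³ × 5.4⁴) / (8 × 26.0³ × 16)
  = 6.58137e+07 / 2.24973e+06 = 29.254 N/mm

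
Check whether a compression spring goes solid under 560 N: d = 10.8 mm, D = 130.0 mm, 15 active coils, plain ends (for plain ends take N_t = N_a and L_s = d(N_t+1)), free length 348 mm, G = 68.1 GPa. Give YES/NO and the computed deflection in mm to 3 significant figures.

k = Gd⁴/(8D³N_a) = (68.1×10³)(10.8⁴)/(8·130.0³·15) = 3.5142 N/mm
N_t = 15; L_s = 10.8·16 = 172.8 mm; δ_solid = L₀ − L_s = 348 − 172.8 = 175.2 mm
δ = F/k = 560/3.5142 = 159.35 mm
δ < δ_solid → spring does not go solid

NO, δ = 159 mm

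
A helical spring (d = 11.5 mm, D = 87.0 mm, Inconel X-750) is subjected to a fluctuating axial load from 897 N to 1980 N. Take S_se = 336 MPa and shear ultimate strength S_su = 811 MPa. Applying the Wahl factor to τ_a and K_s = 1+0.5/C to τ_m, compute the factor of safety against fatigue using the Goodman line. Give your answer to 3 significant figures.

C = D/d = 87.0/11.5 = 7.5652; K_W = (4C−1)/(4C−4)+0.615/C = 1.1955; K_s = 1+0.5/C = 1.0661
F_a = (F_max−F_min)/2 = 541.5 N; F_m = (F_max+F_min)/2 = 1438.5 N
τ_a = K_W·8F_aD/(πd³) = 1.1955 × 78.88 = 94.303 MPa
τ_m = K_s·8F_mD/(πd³) = 1.0661 × 209.54 = 223.39 MPa
Goodman: 1/n_f = τ_a/S_se + τ_m/S_su = 94.303/336 + 223.39/811 = 0.28066 + 0.27545 = 0.55612
n_f = 1/0.55612 = 1.798

1.80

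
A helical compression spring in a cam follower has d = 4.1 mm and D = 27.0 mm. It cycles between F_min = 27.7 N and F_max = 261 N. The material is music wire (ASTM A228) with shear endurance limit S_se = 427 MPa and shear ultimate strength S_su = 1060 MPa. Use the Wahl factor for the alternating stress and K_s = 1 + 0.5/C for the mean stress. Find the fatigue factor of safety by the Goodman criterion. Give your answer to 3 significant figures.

2.08

C = D/d = 27.0/4.1 = 6.5854; K_W = (4C−1)/(4C−4)+0.615/C = 1.2277; K_s = 1+0.5/C = 1.0759
F_a = (F_max−F_min)/2 = 116.65 N; F_m = (F_max+F_min)/2 = 144.35 N
τ_a = K_W·8F_aD/(πd³) = 1.2277 × 116.37 = 142.86 MPa
τ_m = K_s·8F_mD/(πd³) = 1.0759 × 144 = 154.94 MPa
Goodman: 1/n_f = τ_a/S_se + τ_m/S_su = 142.86/427 + 154.94/1060 = 0.33457 + 0.14617 = 0.48074
n_f = 1/0.48074 = 2.08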